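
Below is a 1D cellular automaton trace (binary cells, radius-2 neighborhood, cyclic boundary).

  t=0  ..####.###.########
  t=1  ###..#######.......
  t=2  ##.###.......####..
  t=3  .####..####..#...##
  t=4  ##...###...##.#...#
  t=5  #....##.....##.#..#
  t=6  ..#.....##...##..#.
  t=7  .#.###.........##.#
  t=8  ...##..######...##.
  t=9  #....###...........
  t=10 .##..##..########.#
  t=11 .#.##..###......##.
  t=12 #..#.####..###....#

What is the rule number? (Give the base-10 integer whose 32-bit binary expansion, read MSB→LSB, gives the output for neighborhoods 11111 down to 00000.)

785211781

  nb #####: next=.  (t=0,i=13, bit31=0)
  nb ####.: next=.  (t=0,i=4, bit30=0)
  nb ###.#: next=#  (t=0,i=5, bit29=1)
  nb ###..: next=.  (t=0,i=18, bit28=0)
  nb ##.##: next=#  (t=0,i=6, bit27=1)
  nb ##.#.: next=#  (t=4,i=13, bit26=1)
  nb ##..#: next=#  (t=0,i=0, bit25=1)
  nb ##...: next=.  (t=1,i=12, bit24=0)
  nb #.###: next=#  (t=0,i=7, bit23=1)
  nb #.##.: next=#  (t=10,i=1, bit22=1)
  nb #.#.#: next=.  (t=7,i=1, bit21=0)
  nb #.#..: next=.  (t=4,i=14, bit20=0)
  nb #..##: next=#  (t=0,i=1, bit19=1)
  nb #..#.: next=#  (t=3,i=12, bit18=1)
  nb #...#: next=.  (t=3,i=15, bit17=0)
  nb #....: next=#  (t=1,i=13, bit16=1)
  nb .####: next=.  (t=0,i=3, bit15=0)
  nb .###.: next=#  (t=0,i=8, bit14=1)
  nb .##.#: next=#  (t=2,i=1, bit13=1)
  nb .##..: next=.  (t=5,i=0, bit12=0)
  nb .#.##: next=.  (t=7,i=2, bit11=0)
  nb .#.#.: next=.  (t=7,i=0, bit10=0)
  nb .#..#: next=.  (t=5,i=16, bit9=0)
  nb .#...: next=#  (t=3,i=14, bit8=1)
  nb ..###: next=#  (t=0,i=2, bit7=1)
  nb ..##.: next=.  (t=2,i=0, bit6=0)
  nb ..#.#: next=.  (t=11,i=1, bit5=0)
  nb ..#..: next=.  (t=3,i=13, bit4=0)
  nb ...##: next=.  (t=1,i=18, bit3=0)
  nb ...#.: next=#  (t=6,i=1, bit2=1)
  nb ....#: next=.  (t=1,i=17, bit1=0)
  nb .....: next=#  (t=1,i=14, bit0=1)
  bits 00101110110011010110000110000101 = 785211781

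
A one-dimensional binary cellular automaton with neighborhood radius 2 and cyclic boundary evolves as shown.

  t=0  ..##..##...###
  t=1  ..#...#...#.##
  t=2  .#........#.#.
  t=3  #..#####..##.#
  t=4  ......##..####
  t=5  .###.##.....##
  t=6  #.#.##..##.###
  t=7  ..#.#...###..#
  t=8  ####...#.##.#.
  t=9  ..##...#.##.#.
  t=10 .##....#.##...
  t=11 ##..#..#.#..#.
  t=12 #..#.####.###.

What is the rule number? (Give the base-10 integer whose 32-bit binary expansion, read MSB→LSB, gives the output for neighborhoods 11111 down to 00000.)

1483040361

  ##### -> .   bit 31 = 0  t=3,i=5
  ####. -> #   bit 30 = 1  t=3,i=6
  ###.# -> .   bit 29 = 0  t=5,i=3
  ###.. -> #   bit 28 = 1  t=0,i=13
  ##.## -> #   bit 27 = 1  t=3,i=12
  ##.#. -> .   bit 26 = 0  t=6,i=1
  ##..# -> .   bit 25 = 0  t=0,i=0
  ##... -> .   bit 24 = 0  t=0,i=8
  #.### -> .   bit 23 = 0  t=5,i=1
  #.##. -> #   bit 22 = 1  t=1,i=12
  #.#.# -> #   bit 21 = 1  t=6,i=2
  #.#.. -> .   bit 20 = 0  t=2,i=12
  #..## -> .   bit 19 = 0  t=0,i=1
  #..#. -> #   bit 18 = 1  t=1,i=1
  #...# -> .   bit 17 = 0  t=0,i=9
  #.... -> #   bit 16 = 1  t=2,i=3
  .#### -> .   bit 15 = 0  t=3,i=4
  .###. -> #   bit 14 = 1  t=0,i=12
  .##.# -> #   bit 13 = 1  t=3,i=11
  .##.. -> .   bit 12 = 0  t=0,i=3
  .#.## -> .   bit 11 = 0  t=1,i=11
  .#.#. -> #   bit 10 = 1  t=2,i=11
  .#..# -> #   bit 9 = 1  t=2,i=13
  .#... -> .   bit 8 = 0  t=1,i=3
  ..### -> .   bit 7 = 0  t=0,i=11
  ..##. -> #   bit 6 = 1  t=0,i=2
  ..#.# -> #   bit 5 = 1  t=1,i=10
  ..#.. -> .   bit 4 = 0  t=1,i=2
  ...## -> #   bit 3 = 1  t=0,i=10
  ...#. -> .   bit 2 = 0  t=1,i=5
  ....# -> .   bit 1 = 0  t=2,i=8
  ..... -> #   bit 0 = 1  t=2,i=4
  bits 01011000011001010110011001101001 = 1483040361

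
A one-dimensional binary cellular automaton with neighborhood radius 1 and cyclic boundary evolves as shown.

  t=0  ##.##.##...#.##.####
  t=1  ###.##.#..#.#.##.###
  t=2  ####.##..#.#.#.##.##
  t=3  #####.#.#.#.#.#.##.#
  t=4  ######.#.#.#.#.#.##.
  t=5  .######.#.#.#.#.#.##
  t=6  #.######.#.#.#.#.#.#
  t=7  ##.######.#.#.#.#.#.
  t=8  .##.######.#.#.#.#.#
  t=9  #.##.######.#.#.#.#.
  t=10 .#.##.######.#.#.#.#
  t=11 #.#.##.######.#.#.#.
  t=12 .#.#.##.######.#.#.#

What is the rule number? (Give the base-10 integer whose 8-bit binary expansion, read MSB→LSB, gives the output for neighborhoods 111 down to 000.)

226

  ###|#  b7=1 t=0,i=0
  ##.|#  b6=1 t=0,i=1
  #.#|#  b5=1 t=0,i=2
  #..|.  b4=0 t=0,i=8
  .##|.  b3=0 t=0,i=3
  .#.|.  b2=0 t=0,i=11
  ..#|#  b1=1 t=0,i=10
  ...|.  b0=0 t=0,i=9
  bits 11100010 = 226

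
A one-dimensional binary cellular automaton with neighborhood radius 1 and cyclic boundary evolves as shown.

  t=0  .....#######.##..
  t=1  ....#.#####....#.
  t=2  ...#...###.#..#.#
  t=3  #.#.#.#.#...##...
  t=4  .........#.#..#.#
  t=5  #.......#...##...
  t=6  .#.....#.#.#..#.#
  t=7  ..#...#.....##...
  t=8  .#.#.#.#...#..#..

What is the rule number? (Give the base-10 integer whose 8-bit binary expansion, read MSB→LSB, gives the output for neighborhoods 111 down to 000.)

  nb ###: next=#  (t=0,i=6, bit7=1)
  nb ##.: next=.  (t=0,i=11, bit6=0)
  nb #.#: next=.  (t=0,i=12, bit5=0)
  nb #..: next=#  (t=0,i=15, bit4=1)
  nb .##: next=.  (t=0,i=5, bit3=0)
  nb .#.: next=.  (t=1,i=4, bit2=0)
  nb ..#: next=#  (t=0,i=4, bit1=1)
  nb ...: next=.  (t=0,i=0, bit0=0)
  bits 10010010 = 146

146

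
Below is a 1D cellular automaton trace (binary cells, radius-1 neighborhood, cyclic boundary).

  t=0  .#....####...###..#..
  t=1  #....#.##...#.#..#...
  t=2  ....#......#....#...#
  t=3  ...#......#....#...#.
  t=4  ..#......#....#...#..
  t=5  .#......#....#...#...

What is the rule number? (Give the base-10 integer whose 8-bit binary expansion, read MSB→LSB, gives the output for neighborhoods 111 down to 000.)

  [7] ### => #  t=0,i=7
  [6] ##. => .  t=0,i=9
  [5] #.# => .  t=1,i=6
  [4] #.. => .  t=0,i=2
  [3] .## => .  t=0,i=6
  [2] .#. => .  t=0,i=1
  [1] ..# => #  t=0,i=0
  [0] ... => .  t=0,i=3
  bits 10000010 = 130

130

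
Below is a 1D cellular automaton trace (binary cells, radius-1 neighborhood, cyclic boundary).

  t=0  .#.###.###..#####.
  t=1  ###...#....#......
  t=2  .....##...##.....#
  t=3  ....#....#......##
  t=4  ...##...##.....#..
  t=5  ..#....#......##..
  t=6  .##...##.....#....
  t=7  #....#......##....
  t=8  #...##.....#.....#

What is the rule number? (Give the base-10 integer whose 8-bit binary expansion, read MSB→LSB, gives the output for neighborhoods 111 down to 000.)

  [7] ### => .  t=0,i=4
  [6] ##. => .  t=0,i=5
  [5] #.# => #  t=0,i=2
  [4] #.. => .  t=0,i=10
  [3] .## => .  t=0,i=3
  [2] .#. => #  t=0,i=1
  [1] ..# => #  t=0,i=0
  [0] ... => .  t=1,i=4
  bits 00100110 = 38

38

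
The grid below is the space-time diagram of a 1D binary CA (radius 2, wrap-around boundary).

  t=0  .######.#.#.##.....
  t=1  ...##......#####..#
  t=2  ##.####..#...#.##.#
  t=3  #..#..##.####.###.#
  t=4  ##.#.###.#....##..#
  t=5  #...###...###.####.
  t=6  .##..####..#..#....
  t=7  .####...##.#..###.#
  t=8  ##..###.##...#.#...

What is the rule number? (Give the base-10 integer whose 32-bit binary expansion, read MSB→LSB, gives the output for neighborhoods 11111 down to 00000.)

  ##### -> #   bit 31 = 1  t=0,i=3
  ####. -> .   bit 30 = 0  t=0,i=5
  ###.# -> .   bit 29 = 0  t=0,i=6
  ###.. -> #   bit 28 = 1  t=1,i=15
  ##.## -> .   bit 27 = 0  t=2,i=2
  ##.#. -> .   bit 26 = 0  t=0,i=7
  ##..# -> #   bit 25 = 1  t=1,i=16
  ##... -> #   bit 24 = 1  t=0,i=14
  #.### -> #   bit 23 = 1  t=2,i=3
  #.##. -> #   bit 22 = 1  t=0,i=12
  #.#.# -> .   bit 21 = 0  t=0,i=8
  #.#.. -> .   bit 20 = 0  t=4,i=9
  #..## -> #   bit 19 = 1  t=3,i=5
  #..#. -> .   bit 18 = 0  t=1,i=17
  #...# -> #   bit 17 = 1  t=1,i=1
  #.... -> #   bit 16 = 1  t=0,i=15
  .#### -> .   bit 15 = 0  t=0,i=2
  .###. -> #   bit 14 = 1  t=2,i=0
  .##.# -> #   bit 13 = 1  t=2,i=16
  .##.. -> #   bit 12 = 1  t=0,i=13
  .#.## -> #   bit 11 = 1  t=0,i=11
  .#.#. -> .   bit 10 = 0  t=0,i=9
  .#..# -> .   bit 9 = 0  t=3,i=4
  .#... -> #   bit 8 = 1  t=1,i=0
  ..### -> .   bit 7 = 0  t=0,i=1
  ..##. -> #   bit 6 = 1  t=1,i=3
  ..#.# -> .   bit 5 = 0  t=2,i=13
  ..#.. -> #   bit 4 = 1  t=1,i=18
  ...## -> .   bit 3 = 0  t=0,i=0
  ...#. -> #   bit 2 = 1  t=2,i=12
  ....# -> #   bit 1 = 1  t=0,i=18
  ..... -> .   bit 0 = 0  t=0,i=16
  bits 10010011110010110111100101010110 = 2479585622

2479585622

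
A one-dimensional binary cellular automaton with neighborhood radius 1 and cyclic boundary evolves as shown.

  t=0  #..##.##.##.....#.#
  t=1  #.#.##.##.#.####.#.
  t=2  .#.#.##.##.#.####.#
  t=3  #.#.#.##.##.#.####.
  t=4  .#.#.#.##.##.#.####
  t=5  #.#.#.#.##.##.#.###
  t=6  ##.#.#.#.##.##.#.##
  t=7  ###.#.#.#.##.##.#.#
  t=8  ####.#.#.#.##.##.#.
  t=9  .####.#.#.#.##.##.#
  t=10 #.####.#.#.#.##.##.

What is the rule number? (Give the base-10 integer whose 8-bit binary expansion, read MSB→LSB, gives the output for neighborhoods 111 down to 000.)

227

  nb ###: next=#  (t=1,i=13, bit7=1)
  nb ##.: next=#  (t=0,i=0, bit6=1)
  nb #.#: next=#  (t=0,i=5, bit5=1)
  nb #..: next=.  (t=0,i=1, bit4=0)
  nb .##: next=.  (t=0,i=3, bit3=0)
  nb .#.: next=.  (t=0,i=16, bit2=0)
  nb ..#: next=#  (t=0,i=2, bit1=1)
  nb ...: next=#  (t=0,i=12, bit0=1)
  bits 11100011 = 227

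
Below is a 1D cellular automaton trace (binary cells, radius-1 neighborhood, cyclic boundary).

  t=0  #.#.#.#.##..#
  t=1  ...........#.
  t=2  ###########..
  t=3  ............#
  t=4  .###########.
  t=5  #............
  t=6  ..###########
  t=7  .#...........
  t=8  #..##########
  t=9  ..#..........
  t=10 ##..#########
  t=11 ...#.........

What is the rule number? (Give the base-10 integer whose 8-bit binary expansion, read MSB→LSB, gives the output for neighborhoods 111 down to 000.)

3

  ###|.  b7=0 t=2,i=1
  ##.|.  b6=0 t=0,i=0
  #.#|.  b5=0 t=0,i=1
  #..|.  b4=0 t=0,i=10
  .##|.  b3=0 t=0,i=8
  .#.|.  b2=0 t=0,i=2
  ..#|#  b1=1 t=0,i=11
  ...|#  b0=1 t=1,i=0
  bits 00000011 = 3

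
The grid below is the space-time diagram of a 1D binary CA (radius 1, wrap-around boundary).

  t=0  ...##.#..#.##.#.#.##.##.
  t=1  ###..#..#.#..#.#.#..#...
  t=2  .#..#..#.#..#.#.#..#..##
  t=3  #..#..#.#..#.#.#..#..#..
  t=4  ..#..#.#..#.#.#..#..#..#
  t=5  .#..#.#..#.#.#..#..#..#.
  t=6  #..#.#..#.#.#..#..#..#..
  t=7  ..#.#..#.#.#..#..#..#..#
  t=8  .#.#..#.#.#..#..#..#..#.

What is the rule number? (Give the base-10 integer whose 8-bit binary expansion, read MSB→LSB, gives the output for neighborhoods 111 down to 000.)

163

  nb ###: next=#  (t=1,i=1, bit7=1)
  nb ##.: next=.  (t=0,i=4, bit6=0)
  nb #.#: next=#  (t=0,i=5, bit5=1)
  nb #..: next=.  (t=0,i=7, bit4=0)
  nb .##: next=.  (t=0,i=3, bit3=0)
  nb .#.: next=.  (t=0,i=6, bit2=0)
  nb ..#: next=#  (t=0,i=2, bit1=1)
  nb ...: next=#  (t=0,i=0, bit0=1)
  bits 10100011 = 163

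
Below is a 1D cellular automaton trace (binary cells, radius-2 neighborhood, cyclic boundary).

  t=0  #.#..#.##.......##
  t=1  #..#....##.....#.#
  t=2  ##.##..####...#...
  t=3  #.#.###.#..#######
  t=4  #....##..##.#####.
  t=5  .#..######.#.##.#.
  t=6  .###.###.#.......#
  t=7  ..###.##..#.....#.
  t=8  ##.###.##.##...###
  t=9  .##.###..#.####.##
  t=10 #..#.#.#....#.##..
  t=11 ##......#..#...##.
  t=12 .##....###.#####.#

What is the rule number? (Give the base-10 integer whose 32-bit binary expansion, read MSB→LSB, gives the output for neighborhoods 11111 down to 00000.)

2869613404

  [31] ##### => #  t=3,i=13
  [30] ####. => .  t=2,i=9
  [29] ###.# => #  t=0,i=0
  [28] ###.. => .  t=2,i=10
  [27] ##.## => #  t=2,i=2
  [26] ##.#. => .  t=0,i=1
  [25] ##..# => #  t=1,i=1
  [24] ##... => #  t=0,i=9
  [23] #.### => .  t=3,i=4
  [22] #.##. => .  t=0,i=7
  [21] #.#.# => .  t=3,i=2
  [20] #.#.. => .  t=0,i=2
  [19] #..## => #  t=2,i=6
  [18] #..#. => .  t=0,i=4
  [17] #...# => #  t=2,i=12
  [16] #.... => .  t=0,i=10
  [15] .#### => #  t=2,i=8
  [14] .###. => #  t=0,i=17
  [13] .##.# => .  t=2,i=1
  [12] .##.. => #  t=0,i=8
  [11] .#.## => .  t=0,i=6
  [10] .#.#. => .  t=10,i=4
  [9] .#..# => #  t=0,i=3
  [8] .#... => #  t=1,i=4
  [7] ..### => .  t=0,i=16
  [6] ..##. => #  t=1,i=8
  [5] ..#.# => .  t=0,i=5
  [4] ..#.. => #  t=1,i=3
  [3] ...## => #  t=0,i=15
  [2] ...#. => #  t=1,i=14
  [1] ....# => .  t=0,i=14
  [0] ..... => .  t=0,i=11
  bits 10101011000010101101001101011100 = 2869613404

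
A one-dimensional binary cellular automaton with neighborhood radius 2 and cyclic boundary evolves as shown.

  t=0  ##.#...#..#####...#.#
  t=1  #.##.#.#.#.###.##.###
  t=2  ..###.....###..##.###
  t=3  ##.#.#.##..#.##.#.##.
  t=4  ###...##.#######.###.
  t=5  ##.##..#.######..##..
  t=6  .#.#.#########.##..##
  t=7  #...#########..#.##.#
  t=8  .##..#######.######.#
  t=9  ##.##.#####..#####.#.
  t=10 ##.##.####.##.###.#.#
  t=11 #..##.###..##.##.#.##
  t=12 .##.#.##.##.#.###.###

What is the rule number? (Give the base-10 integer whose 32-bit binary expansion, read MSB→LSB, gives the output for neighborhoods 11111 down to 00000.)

3353274419

  #####|#  b31=1 t=0,i=12
  ####.|#  b30=1 t=0,i=13
  ###.#|.  b29=0 t=0,i=1
  ###..|.  b28=0 t=0,i=14
  ##.##|.  b27=0 t=1,i=1
  ##.#.|#  b26=1 t=0,i=2
  ##..#|#  b25=1 t=2,i=0
  ##...|#  b24=1 t=0,i=15
  #.###|#  b23=1 t=0,i=20
  #.##.|#  b22=1 t=1,i=2
  #.#.#|.  b21=0 t=1,i=5
  #.#..|#  b20=1 t=0,i=3
  #..##|#  b19=1 t=0,i=9
  #..#.|#  b18=1 t=3,i=10
  #...#|#  b17=1 t=0,i=5
  #....|.  b16=0 t=2,i=6
  .####|#  b15=1 t=0,i=11
  .###.|#  b14=1 t=0,i=0
  .##.#|#  b13=1 t=1,i=3
  .##..|.  b12=0 t=3,i=8
  .#.##|#  b11=1 t=0,i=19
  .#.#.|.  b10=0 t=1,i=6
  .#..#|.  b9=0 t=0,i=8
  .#...|.  b8=0 t=0,i=4
  ..###|.  b7=0 t=0,i=10
  ..##.|.  b6=0 t=2,i=15
  ..#.#|#  b5=1 t=0,i=18
  ..#..|#  b4=1 t=0,i=7
  ...##|.  b3=0 t=2,i=9
  ...#.|.  b2=0 t=0,i=6
  ....#|#  b1=1 t=2,i=8
  .....|#  b0=1 t=2,i=7
  bits 11000111110111101110100000110011 = 3353274419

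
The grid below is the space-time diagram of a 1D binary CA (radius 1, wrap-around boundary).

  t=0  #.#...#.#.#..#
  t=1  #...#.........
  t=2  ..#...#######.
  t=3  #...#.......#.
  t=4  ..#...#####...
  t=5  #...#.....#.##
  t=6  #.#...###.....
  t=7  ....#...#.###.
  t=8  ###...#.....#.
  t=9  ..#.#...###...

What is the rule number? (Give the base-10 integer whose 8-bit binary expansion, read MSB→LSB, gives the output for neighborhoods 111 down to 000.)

65

  nb ###: next=.  (t=2,i=7, bit7=0)
  nb ##.: next=#  (t=0,i=0, bit6=1)
  nb #.#: next=.  (t=0,i=1, bit5=0)
  nb #..: next=.  (t=0,i=3, bit4=0)
  nb .##: next=.  (t=0,i=13, bit3=0)
  nb .#.: next=.  (t=0,i=2, bit2=0)
  nb ..#: next=.  (t=0,i=5, bit1=0)
  nb ...: next=#  (t=0,i=4, bit0=1)
  bits 01000001 = 65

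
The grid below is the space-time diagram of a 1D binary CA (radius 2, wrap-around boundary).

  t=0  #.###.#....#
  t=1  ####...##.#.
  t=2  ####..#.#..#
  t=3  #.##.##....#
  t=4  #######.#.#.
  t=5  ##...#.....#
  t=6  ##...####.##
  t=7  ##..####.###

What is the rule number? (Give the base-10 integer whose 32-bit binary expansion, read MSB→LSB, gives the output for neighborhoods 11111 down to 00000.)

  nb #####: next=.  (t=2,i=1, bit31=0)
  nb ####.: next=#  (t=1,i=2, bit30=1)
  nb ###.#: next=.  (t=0,i=4, bit29=0)
  nb ###..: next=#  (t=1,i=3, bit28=1)
  nb ##.##: next=#  (t=0,i=1, bit27=1)
  nb ##.#.: next=.  (t=0,i=5, bit26=0)
  nb ##..#: next=.  (t=2,i=4, bit25=0)
  nb ##...: next=.  (t=1,i=4, bit24=0)
  nb #.###: next=#  (t=0,i=2, bit23=1)
  nb #.##.: next=#  (t=3,i=2, bit22=1)
  nb #.#.#: next=.  (t=1,i=10, bit21=0)
  nb #.#..: next=.  (t=0,i=6, bit20=0)
  nb #..##: next=.  (t=2,i=10, bit19=0)
  nb #..#.: next=#  (t=2,i=5, bit18=1)
  nb #...#: next=.  (t=1,i=5, bit17=0)
  nb #....: next=#  (t=0,i=8, bit16=1)
  nb .####: next=#  (t=1,i=1, bit15=1)
  nb .###.: next=#  (t=0,i=3, bit14=1)
  nb .##.#: next=#  (t=0,i=0, bit13=1)
  nb .##..: next=#  (t=3,i=6, bit12=1)
  nb .#.##: next=#  (t=1,i=11, bit11=1)
  nb .#.#.: next=.  (t=2,i=7, bit10=0)
  nb .#..#: next=.  (t=2,i=9, bit9=0)
  nb .#...: next=#  (t=0,i=7, bit8=1)
  nb ..###: next=#  (t=2,i=11, bit7=1)
  nb ..##.: next=.  (t=0,i=11, bit6=0)
  nb ..#.#: next=#  (t=2,i=6, bit5=1)
  nb ..#..: next=#  (t=5,i=5, bit4=1)
  nb ...##: next=#  (t=0,i=10, bit3=1)
  nb ...#.: next=.  (t=5,i=4, bit2=0)
  nb ....#: next=.  (t=0,i=9, bit1=0)
  nb .....: next=#  (t=5,i=8, bit0=1)
  bits 01011000110001011111100110111001 = 1489369529

1489369529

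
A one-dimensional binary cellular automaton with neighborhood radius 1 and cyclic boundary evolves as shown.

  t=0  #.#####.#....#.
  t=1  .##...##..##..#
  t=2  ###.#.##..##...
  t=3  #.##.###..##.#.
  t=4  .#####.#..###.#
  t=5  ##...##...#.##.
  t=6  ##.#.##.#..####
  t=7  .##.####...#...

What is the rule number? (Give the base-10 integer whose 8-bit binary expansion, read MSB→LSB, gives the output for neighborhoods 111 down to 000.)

  ### -> .   bit 7 = 0  t=0,i=3
  ##. -> #   bit 6 = 1  t=0,i=6
  #.# -> #   bit 5 = 1  t=0,i=1
  #.. -> .   bit 4 = 0  t=0,i=9
  .## -> #   bit 3 = 1  t=0,i=2
  .#. -> .   bit 2 = 0  t=0,i=0
  ..# -> .   bit 1 = 0  t=0,i=12
  ... -> #   bit 0 = 1  t=0,i=10
  bits 01101001 = 105

105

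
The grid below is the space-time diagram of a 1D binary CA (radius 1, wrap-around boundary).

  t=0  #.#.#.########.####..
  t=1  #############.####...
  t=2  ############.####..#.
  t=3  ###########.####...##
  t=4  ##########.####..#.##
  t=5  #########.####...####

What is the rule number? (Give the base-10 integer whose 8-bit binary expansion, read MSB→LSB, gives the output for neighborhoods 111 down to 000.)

173

  nb ###: next=#  (t=0,i=7, bit7=1)
  nb ##.: next=.  (t=0,i=13, bit6=0)
  nb #.#: next=#  (t=0,i=1, bit5=1)
  nb #..: next=.  (t=0,i=19, bit4=0)
  nb .##: next=#  (t=0,i=6, bit3=1)
  nb .#.: next=#  (t=0,i=0, bit2=1)
  nb ..#: next=.  (t=0,i=20, bit1=0)
  nb ...: next=#  (t=1,i=19, bit0=1)
  bits 10101101 = 173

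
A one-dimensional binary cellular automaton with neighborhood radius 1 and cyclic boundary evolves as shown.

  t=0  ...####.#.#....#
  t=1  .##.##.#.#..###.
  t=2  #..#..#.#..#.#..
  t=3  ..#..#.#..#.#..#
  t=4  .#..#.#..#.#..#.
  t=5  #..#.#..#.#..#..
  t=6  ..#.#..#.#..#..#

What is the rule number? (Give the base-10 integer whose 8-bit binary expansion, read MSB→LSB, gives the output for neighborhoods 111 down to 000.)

163

  ###|#  b7=1 t=0,i=4
  ##.|.  b6=0 t=0,i=6
  #.#|#  b5=1 t=0,i=7
  #..|.  b4=0 t=0,i=0
  .##|.  b3=0 t=0,i=3
  .#.|.  b2=0 t=0,i=8
  ..#|#  b1=1 t=0,i=2
  ...|#  b0=1 t=0,i=1
  bits 10100011 = 163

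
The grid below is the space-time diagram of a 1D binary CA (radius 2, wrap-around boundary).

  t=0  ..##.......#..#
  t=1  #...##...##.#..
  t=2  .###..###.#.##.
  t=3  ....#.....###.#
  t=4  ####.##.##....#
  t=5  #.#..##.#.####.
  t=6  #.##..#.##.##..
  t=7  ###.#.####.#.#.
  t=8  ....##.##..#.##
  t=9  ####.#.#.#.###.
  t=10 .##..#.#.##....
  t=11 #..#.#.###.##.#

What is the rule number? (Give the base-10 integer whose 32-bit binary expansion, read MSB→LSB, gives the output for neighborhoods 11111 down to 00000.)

  nb #####: next=.  (t=4,i=1, bit31=0)
  nb ####.: next=#  (t=4,i=2, bit30=1)
  nb ###.#: next=.  (t=2,i=8, bit29=0)
  nb ###..: next=.  (t=2,i=3, bit28=0)
  nb ##.##: next=.  (t=4,i=4, bit27=0)
  nb ##.#.: next=.  (t=1,i=11, bit26=0)
  nb ##..#: next=#  (t=2,i=4, bit25=1)
  nb ##...: next=#  (t=0,i=4, bit24=1)
  nb #.###: next=.  (t=5,i=10, bit23=0)
  nb #.##.: next=#  (t=2,i=12, bit22=1)
  nb #.#.#: next=#  (t=2,i=10, bit21=1)
  nb #.#..: next=#  (t=1,i=12, bit20=1)
  nb #..##: next=.  (t=0,i=1, bit19=0)
  nb #..#.: next=.  (t=0,i=13, bit18=0)
  nb #...#: next=#  (t=1,i=2, bit17=1)
  nb #....: next=#  (t=0,i=5, bit16=1)
  nb .####: next=#  (t=4,i=0, bit15=1)
  nb .###.: next=.  (t=2,i=2, bit14=0)
  nb .##.#: next=#  (t=1,i=10, bit13=1)
  nb .##..: next=.  (t=0,i=3, bit12=0)
  nb .#.##: next=#  (t=2,i=11, bit11=1)
  nb .#.#.: next=.  (t=5,i=1, bit10=0)
  nb .#..#: next=#  (t=0,i=0, bit9=1)
  nb .#...: next=#  (t=1,i=1, bit8=1)
  nb ..###: next=.  (t=2,i=1, bit7=0)
  nb ..##.: next=.  (t=0,i=2, bit6=0)
  nb ..#.#: next=#  (t=6,i=0, bit5=1)
  nb ..#..: next=.  (t=0,i=11, bit4=0)
  nb ...##: next=#  (t=1,i=3, bit3=1)
  nb ...#.: next=#  (t=0,i=10, bit2=1)
  nb ....#: next=#  (t=0,i=9, bit1=1)
  nb .....: next=.  (t=0,i=6, bit0=0)
  bits 01000011011100111010101100101110 = 1131653934

1131653934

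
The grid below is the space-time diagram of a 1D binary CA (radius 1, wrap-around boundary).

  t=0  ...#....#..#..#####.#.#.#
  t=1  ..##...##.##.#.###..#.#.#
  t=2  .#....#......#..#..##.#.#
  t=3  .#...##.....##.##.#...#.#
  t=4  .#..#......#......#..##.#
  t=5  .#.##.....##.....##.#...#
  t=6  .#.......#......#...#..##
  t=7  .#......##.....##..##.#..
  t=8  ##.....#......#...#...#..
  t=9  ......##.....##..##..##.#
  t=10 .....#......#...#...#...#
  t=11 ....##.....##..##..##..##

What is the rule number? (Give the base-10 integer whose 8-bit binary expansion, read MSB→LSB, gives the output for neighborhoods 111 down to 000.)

  nb ###: next=#  (t=0,i=15, bit7=1)
  nb ##.: next=.  (t=0,i=18, bit6=0)
  nb #.#: next=.  (t=0,i=19, bit5=0)
  nb #..: next=.  (t=0,i=0, bit4=0)
  nb .##: next=.  (t=0,i=14, bit3=0)
  nb .#.: next=#  (t=0,i=3, bit2=1)
  nb ..#: next=#  (t=0,i=2, bit1=1)
  nb ...: next=.  (t=0,i=1, bit0=0)
  bits 10000110 = 134

134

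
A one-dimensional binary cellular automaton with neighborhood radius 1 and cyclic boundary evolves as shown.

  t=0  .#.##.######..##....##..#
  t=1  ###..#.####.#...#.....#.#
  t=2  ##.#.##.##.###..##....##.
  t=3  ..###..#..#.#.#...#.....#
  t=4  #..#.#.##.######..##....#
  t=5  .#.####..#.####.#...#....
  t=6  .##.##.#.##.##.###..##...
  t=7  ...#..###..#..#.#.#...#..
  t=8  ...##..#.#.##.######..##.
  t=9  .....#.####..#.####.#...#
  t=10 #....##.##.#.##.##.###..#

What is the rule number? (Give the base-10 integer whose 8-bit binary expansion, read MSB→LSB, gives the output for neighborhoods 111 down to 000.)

  ###|#  b7=1 t=0,i=7
  ##.|.  b6=0 t=0,i=4
  #.#|#  b5=1 t=0,i=0
  #..|#  b4=1 t=0,i=12
  .##|.  b3=0 t=0,i=3
  .#.|#  b2=1 t=0,i=1
  ..#|.  b1=0 t=0,i=13
  ...|.  b0=0 t=0,i=17
  bits 10110100 = 180

180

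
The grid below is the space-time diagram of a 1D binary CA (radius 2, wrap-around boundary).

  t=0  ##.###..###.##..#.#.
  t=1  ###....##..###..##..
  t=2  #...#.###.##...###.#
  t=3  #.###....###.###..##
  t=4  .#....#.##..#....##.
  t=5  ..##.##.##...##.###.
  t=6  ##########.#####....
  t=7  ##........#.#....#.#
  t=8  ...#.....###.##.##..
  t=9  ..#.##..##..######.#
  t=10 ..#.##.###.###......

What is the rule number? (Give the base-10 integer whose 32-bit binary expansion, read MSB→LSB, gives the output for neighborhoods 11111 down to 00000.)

139179500

  nb #####: next=.  (t=6,i=2, bit31=0)
  nb ####.: next=.  (t=6,i=8, bit30=0)
  nb ###.#: next=.  (t=0,i=10, bit29=0)
  nb ###..: next=.  (t=0,i=5, bit28=0)
  nb ##.##: next=#  (t=0,i=2, bit27=1)
  nb ##.#.: next=.  (t=9,i=18, bit26=0)
  nb ##..#: next=.  (t=0,i=6, bit25=0)
  nb ##...: next=.  (t=1,i=3, bit24=0)
  nb #.###: next=.  (t=0,i=3, bit23=0)
  nb #.##.: next=#  (t=0,i=0, bit22=1)
  nb #.#.#: next=.  (t=0,i=18, bit21=0)
  nb #.#..: next=.  (t=7,i=12, bit20=0)
  nb #..##: next=#  (t=0,i=7, bit19=1)
  nb #..#.: next=.  (t=0,i=15, bit18=0)
  nb #...#: next=#  (t=2,i=2, bit17=1)
  nb #....: next=#  (t=1,i=4, bit16=1)
  nb .####: next=#  (t=6,i=1, bit15=1)
  nb .###.: next=.  (t=0,i=4, bit14=0)
  nb .##.#: next=#  (t=0,i=1, bit13=1)
  nb .##..: next=#  (t=0,i=13, bit12=1)
  nb .#.##: next=.  (t=0,i=19, bit11=0)
  nb .#.#.: next=#  (t=0,i=17, bit10=1)
  nb .#..#: next=.  (t=9,i=0, bit9=0)
  nb .#...: next=#  (t=4,i=2, bit8=1)
  nb ..###: next=#  (t=0,i=8, bit7=1)
  nb ..##.: next=#  (t=1,i=7, bit6=1)
  nb ..#.#: next=#  (t=0,i=16, bit5=1)
  nb ..#..: next=.  (t=4,i=1, bit4=0)
  nb ...##: next=#  (t=1,i=6, bit3=1)
  nb ...#.: next=#  (t=2,i=3, bit2=1)
  nb ....#: next=.  (t=1,i=5, bit1=0)
  nb .....: next=.  (t=7,i=4, bit0=0)
  bits 00001000010010111011010111101100 = 139179500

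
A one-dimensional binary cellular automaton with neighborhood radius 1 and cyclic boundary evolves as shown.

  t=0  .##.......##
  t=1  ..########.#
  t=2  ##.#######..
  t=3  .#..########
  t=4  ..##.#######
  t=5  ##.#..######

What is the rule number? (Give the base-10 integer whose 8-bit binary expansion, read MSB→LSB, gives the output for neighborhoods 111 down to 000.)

  [7] ### => #  t=1,i=3
  [6] ##. => #  t=0,i=2
  [5] #.# => .  t=0,i=0
  [4] #.. => #  t=0,i=3
  [3] .## => .  t=0,i=1
  [2] .#. => .  t=1,i=11
  [1] ..# => #  t=0,i=9
  [0] ... => #  t=0,i=4
  bits 11010011 = 211

211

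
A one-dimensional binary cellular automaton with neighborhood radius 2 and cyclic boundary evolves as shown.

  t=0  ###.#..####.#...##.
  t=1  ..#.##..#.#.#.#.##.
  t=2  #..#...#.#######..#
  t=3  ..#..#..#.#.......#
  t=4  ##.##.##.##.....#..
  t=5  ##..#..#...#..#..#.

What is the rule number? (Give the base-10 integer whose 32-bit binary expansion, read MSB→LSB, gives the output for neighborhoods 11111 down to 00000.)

  nb #####: next=.  (t=2,i=11, bit31=0)
  nb ####.: next=.  (t=0,i=9, bit30=0)
  nb ###.#: next=#  (t=0,i=2, bit29=1)
  nb ###..: next=.  (t=2,i=15, bit28=0)
  nb ##.##: next=.  (t=0,i=18, bit27=0)
  nb ##.#.: next=.  (t=0,i=3, bit26=0)
  nb ##..#: next=.  (t=1,i=6, bit25=0)
  nb ##...: next=#  (t=1,i=18, bit24=1)
  nb #.###: next=.  (t=0,i=0, bit23=0)
  nb #.##.: next=.  (t=1,i=4, bit22=0)
  nb #.#.#: next=#  (t=1,i=10, bit21=1)
  nb #.#..: next=#  (t=0,i=4, bit20=1)
  nb #..##: next=.  (t=0,i=6, bit19=0)
  nb #..#.: next=#  (t=1,i=7, bit18=1)
  nb #...#: next=#  (t=0,i=14, bit17=1)
  nb #....: next=.  (t=3,i=12, bit16=0)
  nb .####: next=#  (t=0,i=8, bit15=1)
  nb .###.: next=.  (t=0,i=1, bit14=0)
  nb .##.#: next=#  (t=0,i=17, bit13=1)
  nb .##..: next=.  (t=1,i=5, bit12=0)
  nb .#.##: next=#  (t=1,i=3, bit11=1)
  nb .#.#.: next=#  (t=1,i=9, bit10=1)
  nb .#..#: next=#  (t=0,i=5, bit9=1)
  nb .#...: next=.  (t=0,i=13, bit8=0)
  nb ..###: next=.  (t=0,i=7, bit7=0)
  nb ..##.: next=#  (t=0,i=16, bit6=1)
  nb ..#.#: next=.  (t=1,i=2, bit5=0)
  nb ..#..: next=.  (t=2,i=3, bit4=0)
  nb ...##: next=.  (t=0,i=15, bit3=0)
  nb ...#.: next=.  (t=1,i=1, bit2=0)
  nb ....#: next=#  (t=3,i=16, bit1=1)
  nb .....: next=.  (t=3,i=13, bit0=0)
  bits 00100001001101101010111001000010 = 557231682

557231682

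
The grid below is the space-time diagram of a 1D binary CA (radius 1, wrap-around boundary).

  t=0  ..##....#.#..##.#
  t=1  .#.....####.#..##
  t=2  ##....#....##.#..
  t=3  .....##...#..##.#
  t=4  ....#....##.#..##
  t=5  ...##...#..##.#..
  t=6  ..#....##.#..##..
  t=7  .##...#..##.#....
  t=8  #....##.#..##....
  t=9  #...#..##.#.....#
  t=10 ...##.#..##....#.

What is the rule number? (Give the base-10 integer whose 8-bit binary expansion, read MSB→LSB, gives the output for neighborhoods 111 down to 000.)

38

  nb ###: next=.  (t=1,i=8, bit7=0)
  nb ##.: next=.  (t=0,i=3, bit6=0)
  nb #.#: next=#  (t=0,i=9, bit5=1)
  nb #..: next=.  (t=0,i=0, bit4=0)
  nb .##: next=.  (t=0,i=2, bit3=0)
  nb .#.: next=#  (t=0,i=8, bit2=1)
  nb ..#: next=#  (t=0,i=1, bit1=1)
  nb ...: next=.  (t=0,i=5, bit0=0)
  bits 00100110 = 38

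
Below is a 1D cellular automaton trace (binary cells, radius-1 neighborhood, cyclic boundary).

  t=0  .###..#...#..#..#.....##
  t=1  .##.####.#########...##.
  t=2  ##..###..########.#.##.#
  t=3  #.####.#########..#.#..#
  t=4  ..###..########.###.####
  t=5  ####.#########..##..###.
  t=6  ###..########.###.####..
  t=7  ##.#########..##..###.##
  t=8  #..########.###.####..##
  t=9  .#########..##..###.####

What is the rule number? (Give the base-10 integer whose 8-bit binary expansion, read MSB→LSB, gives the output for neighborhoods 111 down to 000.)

  [7] ### => #  t=0,i=2
  [6] ##. => .  t=0,i=3
  [5] #.# => .  t=0,i=0
  [4] #.. => #  t=0,i=4
  [3] .## => #  t=0,i=1
  [2] .#. => #  t=0,i=6
  [1] ..# => #  t=0,i=5
  [0] ... => .  t=0,i=8
  bits 10011110 = 158

158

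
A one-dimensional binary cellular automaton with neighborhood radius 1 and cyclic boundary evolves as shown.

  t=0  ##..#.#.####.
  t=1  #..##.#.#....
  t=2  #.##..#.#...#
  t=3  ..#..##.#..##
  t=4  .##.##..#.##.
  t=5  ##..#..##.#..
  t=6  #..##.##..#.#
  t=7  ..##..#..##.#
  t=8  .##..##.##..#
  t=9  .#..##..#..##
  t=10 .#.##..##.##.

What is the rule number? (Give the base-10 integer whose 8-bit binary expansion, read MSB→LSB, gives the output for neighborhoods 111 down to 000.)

  ###|.  b7=0 t=0,i=9
  ##.|.  b6=0 t=0,i=1
  #.#|.  b5=0 t=0,i=5
  #..|.  b4=0 t=0,i=2
  .##|#  b3=1 t=0,i=0
  .#.|#  b2=1 t=0,i=4
  ..#|#  b1=1 t=0,i=3
  ...|.  b0=0 t=1,i=10
  bits 00001110 = 14

14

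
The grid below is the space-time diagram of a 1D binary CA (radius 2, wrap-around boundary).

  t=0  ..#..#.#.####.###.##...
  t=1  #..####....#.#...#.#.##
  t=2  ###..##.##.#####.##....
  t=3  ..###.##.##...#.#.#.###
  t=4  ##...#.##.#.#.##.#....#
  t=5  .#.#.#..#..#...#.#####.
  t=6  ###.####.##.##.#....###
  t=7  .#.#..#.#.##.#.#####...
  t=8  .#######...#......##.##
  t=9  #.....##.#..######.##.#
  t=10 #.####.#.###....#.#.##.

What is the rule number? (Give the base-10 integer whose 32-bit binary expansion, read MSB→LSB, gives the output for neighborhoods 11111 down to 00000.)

  ##### -> .   bit 31 = 0  t=2,i=13
  ####. -> #   bit 30 = 1  t=0,i=11
  ###.# -> .   bit 29 = 0  t=0,i=12
  ###.. -> #   bit 28 = 1  t=1,i=0
  ##.## -> #   bit 27 = 1  t=0,i=13
  ##.#. -> .   bit 26 = 0  t=4,i=9
  ##..# -> #   bit 25 = 1  t=1,i=1
  ##... -> .   bit 24 = 0  t=0,i=20
  #.### -> .   bit 23 = 0  t=0,i=9
  #.##. -> .   bit 22 = 0  t=0,i=18
  #.#.# -> .   bit 21 = 0  t=0,i=7
  #.#.. -> #   bit 20 = 1  t=1,i=13
  #..## -> #   bit 19 = 1  t=1,i=2
  #..#. -> #   bit 18 = 1  t=0,i=4
  #...# -> #   bit 17 = 1  t=1,i=15
  #.... -> #   bit 16 = 1  t=0,i=21
  .#### -> .   bit 15 = 0  t=0,i=10
  .###. -> .   bit 14 = 0  t=0,i=15
  .##.# -> #   bit 13 = 1  t=2,i=6
  .##.. -> #   bit 12 = 1  t=0,i=19
  .#.## -> .   bit 11 = 0  t=0,i=8
  .#.#. -> #   bit 10 = 1  t=0,i=6
  .#..# -> #   bit 9 = 1  t=0,i=3
  .#... -> #   bit 8 = 1  t=1,i=14
  ..### -> .   bit 7 = 0  t=1,i=3
  ..##. -> .   bit 6 = 0  t=2,i=5
  ..#.# -> #   bit 5 = 1  t=0,i=5
  ..#.. -> .   bit 4 = 0  t=0,i=2
  ...## -> #   bit 3 = 1  t=2,i=22
  ...#. -> .   bit 2 = 0  t=0,i=1
  ....# -> #   bit 1 = 1  t=0,i=0
  ..... -> #   bit 0 = 1  t=0,i=22
  bits 01011010000111110011011100101011 = 1511995179

1511995179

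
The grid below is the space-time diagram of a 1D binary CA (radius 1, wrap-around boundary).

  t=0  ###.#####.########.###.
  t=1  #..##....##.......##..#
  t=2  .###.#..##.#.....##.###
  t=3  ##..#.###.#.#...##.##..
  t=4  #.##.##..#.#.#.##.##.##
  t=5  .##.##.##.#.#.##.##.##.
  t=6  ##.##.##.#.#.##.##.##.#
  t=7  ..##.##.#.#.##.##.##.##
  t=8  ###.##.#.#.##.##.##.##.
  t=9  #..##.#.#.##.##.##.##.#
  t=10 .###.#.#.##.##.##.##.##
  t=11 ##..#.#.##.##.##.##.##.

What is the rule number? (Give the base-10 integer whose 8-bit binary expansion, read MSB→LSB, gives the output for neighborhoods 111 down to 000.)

58

  [7] ### => .  t=0,i=1
  [6] ##. => .  t=0,i=2
  [5] #.# => #  t=0,i=3
  [4] #.. => #  t=1,i=1
  [3] .## => #  t=0,i=0
  [2] .#. => .  t=2,i=5
  [1] ..# => #  t=1,i=2
  [0] ... => .  t=1,i=6
  bits 00111010 = 58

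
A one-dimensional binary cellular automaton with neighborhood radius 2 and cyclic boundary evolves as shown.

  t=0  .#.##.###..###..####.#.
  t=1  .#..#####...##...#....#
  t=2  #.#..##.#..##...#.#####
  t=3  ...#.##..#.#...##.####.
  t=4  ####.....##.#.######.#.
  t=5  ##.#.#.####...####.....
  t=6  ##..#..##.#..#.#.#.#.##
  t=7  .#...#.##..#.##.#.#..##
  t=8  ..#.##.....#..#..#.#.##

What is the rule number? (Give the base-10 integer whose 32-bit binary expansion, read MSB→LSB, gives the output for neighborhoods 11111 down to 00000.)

  ##### -> #   bit 31 = 1  t=1,i=6
  ####. -> .   bit 30 = 0  t=0,i=18
  ###.# -> .   bit 29 = 0  t=0,i=19
  ###.. -> #   bit 28 = 1  t=0,i=8
  ##.## -> #   bit 27 = 1  t=0,i=5
  ##.#. -> .   bit 26 = 0  t=0,i=20
  ##..# -> .   bit 25 = 0  t=0,i=9
  ##... -> .   bit 24 = 0  t=1,i=9
  #.### -> #   bit 23 = 1  t=0,i=6
  #.##. -> .   bit 22 = 0  t=0,i=3
  #.#.# -> .   bit 21 = 0  t=4,i=12
  #.#.. -> .   bit 20 = 0  t=0,i=21
  #..## -> .   bit 19 = 0  t=0,i=10
  #..#. -> .   bit 18 = 0  t=0,i=0
  #...# -> .   bit 17 = 0  t=1,i=10
  #.... -> #   bit 16 = 1  t=1,i=19
  .#### -> #   bit 15 = 1  t=0,i=17
  .###. -> #   bit 14 = 1  t=0,i=7
  .##.# -> #   bit 13 = 1  t=0,i=4
  .##.. -> .   bit 12 = 0  t=1,i=13
  .#.## -> .   bit 11 = 0  t=0,i=2
  .#.#. -> #   bit 10 = 1  t=1,i=0
  .#..# -> #   bit 9 = 1  t=0,i=22
  .#... -> #   bit 8 = 1  t=1,i=18
  ..### -> .   bit 7 = 0  t=0,i=11
  ..##. -> #   bit 6 = 1  t=1,i=12
  ..#.# -> #   bit 5 = 1  t=0,i=1
  ..#.. -> .   bit 4 = 0  t=1,i=17
  ...## -> #   bit 3 = 1  t=1,i=11
  ...#. -> #   bit 2 = 1  t=1,i=16
  ....# -> #   bit 1 = 1  t=1,i=20
  ..... -> .   bit 0 = 0  t=4,i=6
  bits 10011000100000011110011101101110 = 2558650222

2558650222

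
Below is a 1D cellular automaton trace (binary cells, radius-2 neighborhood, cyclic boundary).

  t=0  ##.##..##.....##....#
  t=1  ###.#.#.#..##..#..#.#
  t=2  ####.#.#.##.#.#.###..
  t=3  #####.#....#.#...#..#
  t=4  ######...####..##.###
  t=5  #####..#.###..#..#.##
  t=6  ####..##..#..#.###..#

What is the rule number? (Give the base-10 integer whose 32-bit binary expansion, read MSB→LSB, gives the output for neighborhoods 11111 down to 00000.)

  #####|#  b31=1 t=3,i=1
  ####.|#  b30=1 t=1,i=1
  ###.#|#  b29=1 t=0,i=1
  ###..|.  b28=0 t=2,i=18
  ##.##|#  b27=1 t=0,i=2
  ##.#.|#  b26=1 t=1,i=3
  ##..#|.  b25=0 t=0,i=5
  ##...|.  b24=0 t=0,i=9
  #.###|.  b23=0 t=1,i=20
  #.##.|.  b22=0 t=0,i=3
  #.#.#|.  b21=0 t=1,i=4
  #.#..|.  b20=0 t=1,i=8
  #..##|#  b19=1 t=0,i=6
  #..#.|#  b18=1 t=1,i=14
  #...#|#  b17=1 t=3,i=15
  #....|.  b16=0 t=0,i=10
  .####|#  b15=1 t=1,i=0
  .###.|#  b14=1 t=0,i=0
  .##.#|.  b13=0 t=2,i=10
  .##..|#  b12=1 t=0,i=4
  .#.##|.  b11=0 t=1,i=19
  .#.#.|#  b10=1 t=1,i=5
  .#..#|#  b9=1 t=1,i=9
  .#...|.  b8=0 t=3,i=7
  ..###|#  b7=1 t=0,i=20
  ..##.|.  b6=0 t=0,i=7
  ..#.#|#  b5=1 t=1,i=18
  ..#..|.  b4=0 t=1,i=15
  ...##|.  b3=0 t=0,i=13
  ...#.|#  b2=1 t=3,i=10
  ....#|#  b1=1 t=0,i=12
  .....|#  b0=1 t=0,i=11
  bits 11101100000011101101011010100111 = 3960395431

3960395431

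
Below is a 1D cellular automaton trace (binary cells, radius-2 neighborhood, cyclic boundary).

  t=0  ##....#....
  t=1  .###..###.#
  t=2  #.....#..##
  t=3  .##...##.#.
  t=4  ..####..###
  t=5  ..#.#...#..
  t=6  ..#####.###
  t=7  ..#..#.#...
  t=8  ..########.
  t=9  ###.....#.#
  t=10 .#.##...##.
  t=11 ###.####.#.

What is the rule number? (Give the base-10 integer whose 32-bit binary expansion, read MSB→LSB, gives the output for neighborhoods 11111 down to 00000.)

  nb #####: next=.  (t=6,i=4, bit31=0)
  nb ####.: next=#  (t=4,i=4, bit30=1)
  nb ###.#: next=.  (t=1,i=8, bit29=0)
  nb ###..: next=.  (t=1,i=3, bit28=0)
  nb ##.##: next=#  (t=6,i=7, bit27=1)
  nb ##.#.: next=#  (t=1,i=9, bit26=1)
  nb ##..#: next=.  (t=1,i=4, bit25=0)
  nb ##...: next=#  (t=0,i=2, bit24=1)
  nb #.###: next=.  (t=1,i=1, bit23=0)
  nb #.##.: next=.  (t=10,i=3, bit22=0)
  nb #.#.#: next=#  (t=1,i=10, bit21=1)
  nb #.#..: next=#  (t=3,i=9, bit20=1)
  nb #..##: next=.  (t=1,i=5, bit19=0)
  nb #..#.: next=#  (t=7,i=4, bit18=1)
  nb #...#: next=#  (t=3,i=4, bit17=1)
  nb #....: next=#  (t=0,i=3, bit16=1)
  nb .####: next=.  (t=4,i=3, bit15=0)
  nb .###.: next=.  (t=1,i=2, bit14=0)
  nb .##.#: next=.  (t=3,i=7, bit13=0)
  nb .##..: next=#  (t=0,i=1, bit12=1)
  nb .#.##: next=#  (t=1,i=0, bit11=1)
  nb .#.#.: next=#  (t=5,i=3, bit10=1)
  nb .#..#: next=#  (t=2,i=7, bit9=1)
  nb .#...: next=#  (t=0,i=7, bit8=1)
  nb ..###: next=#  (t=1,i=6, bit7=1)
  nb ..##.: next=.  (t=0,i=0, bit6=0)
  nb ..#.#: next=#  (t=5,i=2, bit5=1)
  nb ..#..: next=#  (t=0,i=6, bit4=1)
  nb ...##: next=#  (t=0,i=10, bit3=1)
  nb ...#.: next=.  (t=0,i=5, bit2=0)
  nb ....#: next=.  (t=0,i=4, bit1=0)
  nb .....: next=.  (t=2,i=3, bit0=0)
  bits 01001101001101110001111110111000 = 1295458232

1295458232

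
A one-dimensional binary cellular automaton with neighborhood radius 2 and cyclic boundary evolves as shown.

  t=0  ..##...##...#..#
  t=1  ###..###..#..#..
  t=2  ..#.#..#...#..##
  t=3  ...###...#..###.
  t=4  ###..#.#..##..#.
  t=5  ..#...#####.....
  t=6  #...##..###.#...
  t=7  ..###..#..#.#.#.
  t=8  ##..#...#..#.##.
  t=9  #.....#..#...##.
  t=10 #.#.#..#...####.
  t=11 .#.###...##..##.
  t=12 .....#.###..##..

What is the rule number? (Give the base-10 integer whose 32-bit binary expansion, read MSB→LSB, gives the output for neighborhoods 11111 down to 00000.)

4032505418

  ##### -> #   bit 31 = 1  t=5,i=8
  ####. -> #   bit 30 = 1  t=5,i=9
  ###.# -> #   bit 29 = 1  t=6,i=10
  ###.. -> #   bit 28 = 1  t=1,i=2
  ##.## -> .   bit 27 = 0  t=8,i=15
  ##.#. -> .   bit 26 = 0  t=6,i=11
  ##..# -> .   bit 25 = 0  t=1,i=3
  ##... -> .   bit 24 = 0  t=0,i=4
  #.### -> .   bit 23 = 0  t=4,i=0
  #.##. -> #   bit 22 = 1  t=8,i=0
  #.#.# -> .   bit 21 = 0  t=7,i=12
  #.#.. -> #   bit 20 = 1  t=2,i=4
  #..## -> #   bit 19 = 1  t=0,i=1
  #..#. -> .   bit 18 = 0  t=0,i=14
  #...# -> #   bit 17 = 1  t=0,i=5
  #.... -> #   bit 16 = 1  t=3,i=0
  .#### -> .   bit 15 = 0  t=5,i=7
  .###. -> .   bit 14 = 0  t=1,i=1
  .##.# -> #   bit 13 = 1  t=8,i=14
  .##.. -> .   bit 12 = 0  t=0,i=3
  .#.## -> .   bit 11 = 0  t=4,i=15
  .#.#. -> #   bit 10 = 1  t=2,i=3
  .#..# -> #   bit 9 = 1  t=0,i=0
  .#... -> .   bit 8 = 0  t=2,i=8
  ..### -> .   bit 7 = 0  t=1,i=0
  ..##. -> #   bit 6 = 1  t=0,i=2
  ..#.# -> .   bit 5 = 0  t=2,i=2
  ..#.. -> .   bit 4 = 0  t=0,i=12
  ...## -> #   bit 3 = 1  t=0,i=6
  ...#. -> .   bit 2 = 0  t=0,i=11
  ....# -> #   bit 1 = 1  t=3,i=1
  ..... -> .   bit 0 = 0  t=5,i=13
  bits 11110000010110110010011001001010 = 4032505418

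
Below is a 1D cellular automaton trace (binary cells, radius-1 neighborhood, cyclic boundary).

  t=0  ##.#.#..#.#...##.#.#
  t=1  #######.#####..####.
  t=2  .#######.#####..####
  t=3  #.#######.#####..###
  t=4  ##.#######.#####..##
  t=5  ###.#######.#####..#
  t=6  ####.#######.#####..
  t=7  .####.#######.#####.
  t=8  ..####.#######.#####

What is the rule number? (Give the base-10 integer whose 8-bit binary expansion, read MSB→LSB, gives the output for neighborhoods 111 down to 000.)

245

  nb ###: next=#  (t=0,i=0, bit7=1)
  nb ##.: next=#  (t=0,i=1, bit6=1)
  nb #.#: next=#  (t=0,i=2, bit5=1)
  nb #..: next=#  (t=0,i=6, bit4=1)
  nb .##: next=.  (t=0,i=14, bit3=0)
  nb .#.: next=#  (t=0,i=3, bit2=1)
  nb ..#: next=.  (t=0,i=7, bit1=0)
  nb ...: next=#  (t=0,i=12, bit0=1)
  bits 11110101 = 245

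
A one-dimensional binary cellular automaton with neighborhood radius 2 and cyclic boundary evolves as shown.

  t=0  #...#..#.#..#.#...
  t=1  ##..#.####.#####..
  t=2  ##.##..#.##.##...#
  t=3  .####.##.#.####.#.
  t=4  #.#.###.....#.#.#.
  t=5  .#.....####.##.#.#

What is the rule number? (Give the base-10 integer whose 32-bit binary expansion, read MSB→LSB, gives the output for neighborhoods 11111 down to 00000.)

2841482619

  #####|#  b31=1 t=1,i=13
  ####.|.  b30=0 t=1,i=8
  ###.#|#  b29=1 t=1,i=9
  ###..|.  b28=0 t=1,i=15
  ##.##|#  b27=1 t=1,i=10
  ##.#.|.  b26=0 t=3,i=8
  ##..#|.  b25=0 t=1,i=2
  ##...|#  b24=1 t=2,i=14
  #.###|.  b23=0 t=1,i=6
  #.##.|#  b22=1 t=2,i=3
  #.#.#|.  b21=0 t=3,i=9
  #.#..|#  b20=1 t=0,i=9
  #..##|#  b19=1 t=1,i=17
  #..#.|#  b18=1 t=0,i=6
  #...#|.  b17=0 t=0,i=2
  #....|#  b16=1 t=4,i=8
  .####|#  b15=1 t=1,i=7
  .###.|.  b14=0 t=2,i=0
  .##.#|.  b13=0 t=2,i=10
  .##..|#  b12=1 t=1,i=1
  .#.##|.  b11=0 t=1,i=5
  .#.#.|#  b10=1 t=0,i=8
  .#..#|.  b9=0 t=0,i=5
  .#...|#  b8=1 t=0,i=1
  ..###|.  b7=0 t=2,i=17
  ..##.|#  b6=1 t=1,i=0
  ..#.#|#  b5=1 t=0,i=7
  ..#..|#  b4=1 t=0,i=0
  ...##|#  b3=1 t=2,i=16
  ...#.|.  b2=0 t=0,i=3
  ....#|#  b1=1 t=4,i=10
  .....|#  b0=1 t=4,i=9
  bits 10101001010111011001010101111011 = 2841482619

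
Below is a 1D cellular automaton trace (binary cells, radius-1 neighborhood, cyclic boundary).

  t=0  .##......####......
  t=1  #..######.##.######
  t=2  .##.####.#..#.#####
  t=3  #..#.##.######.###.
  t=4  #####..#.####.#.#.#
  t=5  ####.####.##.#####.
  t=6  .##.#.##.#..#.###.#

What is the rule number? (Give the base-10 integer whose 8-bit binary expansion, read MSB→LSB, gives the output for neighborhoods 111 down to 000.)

183

  nb ###: next=#  (t=0,i=10, bit7=1)
  nb ##.: next=.  (t=0,i=2, bit6=0)
  nb #.#: next=#  (t=1,i=9, bit5=1)
  nb #..: next=#  (t=0,i=3, bit4=1)
  nb .##: next=.  (t=0,i=1, bit3=0)
  nb .#.: next=#  (t=2,i=9, bit2=1)
  nb ..#: next=#  (t=0,i=0, bit1=1)
  nb ...: next=#  (t=0,i=4, bit0=1)
  bits 10110111 = 183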